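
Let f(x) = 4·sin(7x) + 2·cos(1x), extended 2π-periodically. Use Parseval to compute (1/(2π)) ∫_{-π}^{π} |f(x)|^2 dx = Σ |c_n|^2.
Σ |c_n|^2 = 10

Expand |f|^2 and use orthogonality of {sin(nx), cos(mx)} on [-π, π]:
  ∫_{-π}^{π} sin(nx)^2 dx = π, ∫ cos(mx)^2 dx = π, and cross terms integrate to 0.
So ∫_{-π}^{π} f(x)^2 dx = 4^2 · π + 2^2 · π = (16 + 4)π.
Divide by 2π: (16 + 4)/2 = 10.
By Parseval, this equals Σ |c_n|^2.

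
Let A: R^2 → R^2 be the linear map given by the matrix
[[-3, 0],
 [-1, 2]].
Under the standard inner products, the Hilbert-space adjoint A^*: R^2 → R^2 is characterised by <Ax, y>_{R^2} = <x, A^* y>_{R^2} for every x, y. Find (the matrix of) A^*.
A^* = A^T =
[[-3, -1],
 [0, 2]]

For real matrices with standard dot products, the defining identity <Ax, y> = <x, A^* y> gives (Ax)^T y = x^T (A^*) y, i.e. x^T A^T y = x^T (A^*) y. Since this holds for all x, y, we must have A^* = A^T. Therefore
A^* =
[[-3, -1],
 [0, 2]].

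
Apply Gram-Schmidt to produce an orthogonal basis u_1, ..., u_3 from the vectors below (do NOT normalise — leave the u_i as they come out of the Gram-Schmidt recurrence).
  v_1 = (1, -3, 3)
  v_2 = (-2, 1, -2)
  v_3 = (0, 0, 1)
Orthogonal basis:
  u_1 = (1, -3, 3)
  u_2 = (-27/19, -14/19, -5/19)
  u_3 = (-3/10, 2/5, 1/2)

Apply the Gram-Schmidt recurrence
  u_1 = v_1
  u_i = v_i − Σ_{j<i} ((v_i · u_j) / (u_j · u_j)) · u_j.

Step by step this gives:
  u_1 = (1, -3, 3)
  u_2 = (-27/19, -14/19, -5/19)
  u_3 = (-3/10, 2/5, 1/2)

Orthogonality check:
  u_2 · u_1 = 0 (should be 0)
  u_3 · u_1 = 0 (should be 0)
  u_3 · u_2 = 0 (should be 0)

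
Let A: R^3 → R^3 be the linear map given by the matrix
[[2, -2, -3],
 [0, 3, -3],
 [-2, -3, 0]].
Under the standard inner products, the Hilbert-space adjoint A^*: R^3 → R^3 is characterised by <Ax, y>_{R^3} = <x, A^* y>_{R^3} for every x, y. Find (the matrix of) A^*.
A^* = A^T =
[[2, 0, -2],
 [-2, 3, -3],
 [-3, -3, 0]]

For real matrices with standard dot products, the defining identity <Ax, y> = <x, A^* y> gives (Ax)^T y = x^T (A^*) y, i.e. x^T A^T y = x^T (A^*) y. Since this holds for all x, y, we must have A^* = A^T. Therefore
A^* =
[[2, 0, -2],
 [-2, 3, -3],
 [-3, -3, 0]].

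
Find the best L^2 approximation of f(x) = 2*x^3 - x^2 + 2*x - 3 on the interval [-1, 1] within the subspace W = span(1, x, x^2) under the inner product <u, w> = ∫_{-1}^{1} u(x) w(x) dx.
g(x) = -x^2 + 16*x/5 - 3

The best approximation g ∈ W is the orthogonal projection of f onto W. Writing g = a_0 + a_1 x + a_2 x^2, the coefficients solve the normal equations G · a = b where
  G_{ij} = <φ_i, φ_j> and b_i = <f, φ_i>, with φ_0 = 1, φ_1 = x, φ_2 = x^2.
G =
  [2, 0, 2/3]
  [0, 2/3, 0]
  [2/3, 0, 2/5],
b = (-20/3, 32/15, -12/5).
Solving gives a_0 = -3, a_1 = 16/5, a_2 = -1, so
  g(x) = -x^2 + 16*x/5 - 3.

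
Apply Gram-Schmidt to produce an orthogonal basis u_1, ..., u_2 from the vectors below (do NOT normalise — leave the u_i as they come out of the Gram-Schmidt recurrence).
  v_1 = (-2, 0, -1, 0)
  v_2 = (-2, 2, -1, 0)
Orthogonal basis:
  u_1 = (-2, 0, -1, 0)
  u_2 = (0, 2, 0, 0)

Apply the Gram-Schmidt recurrence
  u_1 = v_1
  u_i = v_i − Σ_{j<i} ((v_i · u_j) / (u_j · u_j)) · u_j.

Step by step this gives:
  u_1 = (-2, 0, -1, 0)
  u_2 = (0, 2, 0, 0)

Orthogonality check:
  u_2 · u_1 = 0 (should be 0)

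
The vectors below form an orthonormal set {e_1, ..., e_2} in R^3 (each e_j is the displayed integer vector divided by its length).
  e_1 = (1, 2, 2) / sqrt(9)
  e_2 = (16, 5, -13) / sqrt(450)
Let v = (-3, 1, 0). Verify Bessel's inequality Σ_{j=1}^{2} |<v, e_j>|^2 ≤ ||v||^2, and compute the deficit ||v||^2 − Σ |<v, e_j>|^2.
Σ |<v, e_j>|^2 = 211/50; ||v||^2 = 10; deficit = 289/50

Write each e_j = u_j / sqrt(<u_j, u_j>) where u_j is the displayed integer vector. Then <v, e_j> = <v, u_j> / sqrt(<u_j, u_j>), so |<v, e_j>|^2 = <v, u_j>^2 / <u_j, u_j>.
Coefficients: <v, e_1> = -1/sqrt(9), <v, e_2> = -43/sqrt(450).
Square and sum: Σ |<v, e_j>|^2 = 211/50.
Compute ||v||^2 = v·v = 10.
Deficit = 10 − 211/50 = 289/50 ≥ 0, confirming Bessel's inequality. (The deficit equals ||v − Σ <v,e_j> e_j||^2, the squared distance from v to span{e_j}.)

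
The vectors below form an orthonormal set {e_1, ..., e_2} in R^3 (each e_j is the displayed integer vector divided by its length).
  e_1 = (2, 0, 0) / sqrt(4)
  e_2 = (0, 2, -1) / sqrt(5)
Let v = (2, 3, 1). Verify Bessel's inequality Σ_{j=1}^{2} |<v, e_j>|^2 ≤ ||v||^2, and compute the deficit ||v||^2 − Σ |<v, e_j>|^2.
Σ |<v, e_j>|^2 = 9; ||v||^2 = 14; deficit = 5

Write each e_j = u_j / sqrt(<u_j, u_j>) where u_j is the displayed integer vector. Then <v, e_j> = <v, u_j> / sqrt(<u_j, u_j>), so |<v, e_j>|^2 = <v, u_j>^2 / <u_j, u_j>.
Coefficients: <v, e_1> = 4/sqrt(4), <v, e_2> = 5/sqrt(5).
Square and sum: Σ |<v, e_j>|^2 = 9.
Compute ||v||^2 = v·v = 14.
Deficit = 14 − 9 = 5 ≥ 0, confirming Bessel's inequality. (The deficit equals ||v − Σ <v,e_j> e_j||^2, the squared distance from v to span{e_j}.)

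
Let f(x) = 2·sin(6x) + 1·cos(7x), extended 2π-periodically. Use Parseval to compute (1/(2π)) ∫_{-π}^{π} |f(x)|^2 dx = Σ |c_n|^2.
Σ |c_n|^2 = 5/2

Expand |f|^2 and use orthogonality of {sin(nx), cos(mx)} on [-π, π]:
  ∫_{-π}^{π} sin(nx)^2 dx = π, ∫ cos(mx)^2 dx = π, and cross terms integrate to 0.
So ∫_{-π}^{π} f(x)^2 dx = 2^2 · π + 1^2 · π = (4 + 1)π.
Divide by 2π: (4 + 1)/2 = 5/2.
By Parseval, this equals Σ |c_n|^2.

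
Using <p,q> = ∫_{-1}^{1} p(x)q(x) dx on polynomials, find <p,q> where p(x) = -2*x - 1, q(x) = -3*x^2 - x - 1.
<p,q> = 16/3

Expand the product: p(x)·q(x) = 6*x^3 + 5*x^2 + 3*x + 1.
∫_{-1}^{1} of each monomial x^k gives [2/(k+1) if k even, 0 if k odd]. Integrating term-by-term (or equivalently evaluating the antiderivative F(x) = 3*x^4/2 + 5*x^3/3 + 3*x^2/2 + x at the endpoints):
  F(1) − F(−1) = 17/3 − (1/3) = 16/3.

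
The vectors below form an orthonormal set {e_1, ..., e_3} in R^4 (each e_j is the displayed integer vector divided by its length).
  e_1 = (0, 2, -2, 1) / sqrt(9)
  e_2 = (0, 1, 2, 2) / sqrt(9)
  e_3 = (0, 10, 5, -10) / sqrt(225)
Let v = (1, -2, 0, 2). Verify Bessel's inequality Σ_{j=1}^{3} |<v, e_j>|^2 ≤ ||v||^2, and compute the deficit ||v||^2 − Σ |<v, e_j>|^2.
Σ |<v, e_j>|^2 = 8; ||v||^2 = 9; deficit = 1

Write each e_j = u_j / sqrt(<u_j, u_j>) where u_j is the displayed integer vector. Then <v, e_j> = <v, u_j> / sqrt(<u_j, u_j>), so |<v, e_j>|^2 = <v, u_j>^2 / <u_j, u_j>.
Coefficients: <v, e_1> = -2/sqrt(9), <v, e_2> = 2/sqrt(9), <v, e_3> = -40/sqrt(225).
Square and sum: Σ |<v, e_j>|^2 = 8.
Compute ||v||^2 = v·v = 9.
Deficit = 9 − 8 = 1 ≥ 0, confirming Bessel's inequality. (The deficit equals ||v − Σ <v,e_j> e_j||^2, the squared distance from v to span{e_j}.)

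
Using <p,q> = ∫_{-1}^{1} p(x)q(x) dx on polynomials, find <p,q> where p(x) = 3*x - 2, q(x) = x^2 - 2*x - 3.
<p,q> = 20/3

Expand the product: p(x)·q(x) = 3*x^3 - 8*x^2 - 5*x + 6.
∫_{-1}^{1} of each monomial x^k gives [2/(k+1) if k even, 0 if k odd]. Integrating term-by-term (or equivalently evaluating the antiderivative F(x) = 3*x^4/4 - 8*x^3/3 - 5*x^2/2 + 6*x at the endpoints):
  F(1) − F(−1) = 19/12 − (-61/12) = 20/3.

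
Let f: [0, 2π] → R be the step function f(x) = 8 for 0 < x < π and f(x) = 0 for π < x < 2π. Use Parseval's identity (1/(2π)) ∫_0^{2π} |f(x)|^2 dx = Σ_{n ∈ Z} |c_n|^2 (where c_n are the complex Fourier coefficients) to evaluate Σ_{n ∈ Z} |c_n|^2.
Σ |c_n|^2 = 32

Parseval equates the L^2 energy of f (normalised by 1/(2π)) with the ℓ^2 sum of its Fourier coefficients: (1/(2π)) ∫_0^{2π} |f|^2 = Σ |c_n|^2.
Compute the left side: (1/(2π)) [∫_0^π 8^2 dx + ∫_π^{2π} 0^2 dx] = (1/(2π)) · (64π + 0π) = (64 + 0)/2 = 32.
So Σ_{n ∈ Z} |c_n|^2 = 32.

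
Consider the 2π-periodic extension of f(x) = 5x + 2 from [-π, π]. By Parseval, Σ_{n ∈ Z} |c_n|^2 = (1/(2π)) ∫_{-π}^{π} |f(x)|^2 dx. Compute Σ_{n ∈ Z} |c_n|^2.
Σ |c_n|^2 = 25π^2/3 + 4

Expand and integrate term by term over [-π, π]:
  ∫ (5x)^2 dx = 25·(2π^3/3); ∫ 2·5·(2)·x dx = 0 (odd integrand); ∫ 2^2 dx = 4·2π.
So (1/(2π)) ∫_{-π}^{π} (5x + 2)^2 dx = 25π^2/3 + 4 = 25π^2/3 + 4.
Parseval ⇒ Σ |c_n|^2 = 25π^2/3 + 4.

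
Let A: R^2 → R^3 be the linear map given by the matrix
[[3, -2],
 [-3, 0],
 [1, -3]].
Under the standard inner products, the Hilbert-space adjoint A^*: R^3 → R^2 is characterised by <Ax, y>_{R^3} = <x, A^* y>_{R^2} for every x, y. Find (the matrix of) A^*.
A^* = A^T =
[[3, -3, 1],
 [-2, 0, -3]]

For real matrices with standard dot products, the defining identity <Ax, y> = <x, A^* y> gives (Ax)^T y = x^T (A^*) y, i.e. x^T A^T y = x^T (A^*) y. Since this holds for all x, y, we must have A^* = A^T. Therefore
A^* =
[[3, -3, 1],
 [-2, 0, -3]].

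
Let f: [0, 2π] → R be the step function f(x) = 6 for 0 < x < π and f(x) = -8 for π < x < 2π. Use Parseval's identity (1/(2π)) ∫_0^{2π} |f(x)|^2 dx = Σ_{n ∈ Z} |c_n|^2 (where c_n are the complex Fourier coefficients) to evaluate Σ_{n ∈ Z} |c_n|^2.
Σ |c_n|^2 = 50

Parseval equates the L^2 energy of f (normalised by 1/(2π)) with the ℓ^2 sum of its Fourier coefficients: (1/(2π)) ∫_0^{2π} |f|^2 = Σ |c_n|^2.
Compute the left side: (1/(2π)) [∫_0^π 6^2 dx + ∫_π^{2π} (-8)^2 dx] = (1/(2π)) · (36π + 64π) = (36 + 64)/2 = 50.
So Σ_{n ∈ Z} |c_n|^2 = 50.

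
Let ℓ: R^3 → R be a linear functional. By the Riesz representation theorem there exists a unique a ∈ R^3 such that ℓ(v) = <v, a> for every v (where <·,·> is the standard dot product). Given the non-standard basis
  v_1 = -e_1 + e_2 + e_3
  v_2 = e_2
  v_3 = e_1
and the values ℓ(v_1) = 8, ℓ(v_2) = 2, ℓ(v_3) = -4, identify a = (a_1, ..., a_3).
a = (-4, 2, 2)

Write a = (a_1, ..., a_3) in the standard basis. For each basis vector v_i, ℓ(v_i) = <v_i, a> is a linear equation in the a_j's. Collect the n equations into a matrix system V a = ℓ, where row i of V is v_i (expressed in the standard basis). Since V is invertible (lower-triangular with 1s on the diagonal, up to permutation), solve by back-substitution:
  V =
[[-1, 1, 1],
 [0, 1, 0],
 [1, 0, 0]]
  V a = (8, 2, -4)
Solving gives a = (-4, 2, 2).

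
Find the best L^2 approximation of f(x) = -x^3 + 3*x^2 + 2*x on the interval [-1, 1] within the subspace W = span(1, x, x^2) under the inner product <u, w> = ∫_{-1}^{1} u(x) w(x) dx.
g(x) = 3*x^2 + 7*x/5

The best approximation g ∈ W is the orthogonal projection of f onto W. Writing g = a_0 + a_1 x + a_2 x^2, the coefficients solve the normal equations G · a = b where
  G_{ij} = <φ_i, φ_j> and b_i = <f, φ_i>, with φ_0 = 1, φ_1 = x, φ_2 = x^2.
G =
  [2, 0, 2/3]
  [0, 2/3, 0]
  [2/3, 0, 2/5],
b = (2, 14/15, 6/5).
Solving gives a_0 = 0, a_1 = 7/5, a_2 = 3, so
  g(x) = 3*x^2 + 7*x/5.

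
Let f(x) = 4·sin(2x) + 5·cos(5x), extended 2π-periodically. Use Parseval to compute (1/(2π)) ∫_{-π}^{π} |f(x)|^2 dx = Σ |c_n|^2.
Σ |c_n|^2 = 41/2

Expand |f|^2 and use orthogonality of {sin(nx), cos(mx)} on [-π, π]:
  ∫_{-π}^{π} sin(nx)^2 dx = π, ∫ cos(mx)^2 dx = π, and cross terms integrate to 0.
So ∫_{-π}^{π} f(x)^2 dx = 4^2 · π + 5^2 · π = (16 + 25)π.
Divide by 2π: (16 + 25)/2 = 41/2.
By Parseval, this equals Σ |c_n|^2.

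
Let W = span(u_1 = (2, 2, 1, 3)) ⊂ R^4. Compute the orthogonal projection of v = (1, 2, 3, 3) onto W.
proj_W(v) = (2, 2, 1, 3)

Set up U = [u_1 | ... | u_1] ∈ R^(4×1). The projector onto W = col(U) is P = U (U^T U)^(-1) U^T.
Compute U^T U =
  [18],
and U^T v = (18).
Solve U^T U · c = U^T v for the coefficients: c = (1). The projection is proj_W(v) = U c.
Check: (v - proj_W(v)) · u_1 = 0  (should be 0).
Result: proj_W(v) = (2, 2, 1, 3).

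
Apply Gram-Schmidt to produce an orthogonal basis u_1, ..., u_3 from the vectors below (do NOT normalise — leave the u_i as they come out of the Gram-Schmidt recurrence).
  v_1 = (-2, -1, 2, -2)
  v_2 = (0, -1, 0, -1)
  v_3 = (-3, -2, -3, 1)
Orthogonal basis:
  u_1 = (-2, -1, 2, -2)
  u_2 = (6/13, -10/13, -6/13, -7/13)
  u_3 = (-57/17, -24/17, -45/17, 24/17)

Apply the Gram-Schmidt recurrence
  u_1 = v_1
  u_i = v_i − Σ_{j<i} ((v_i · u_j) / (u_j · u_j)) · u_j.

Step by step this gives:
  u_1 = (-2, -1, 2, -2)
  u_2 = (6/13, -10/13, -6/13, -7/13)
  u_3 = (-57/17, -24/17, -45/17, 24/17)

Orthogonality check:
  u_2 · u_1 = 0 (should be 0)
  u_3 · u_1 = 0 (should be 0)
  u_3 · u_2 = 0 (should be 0)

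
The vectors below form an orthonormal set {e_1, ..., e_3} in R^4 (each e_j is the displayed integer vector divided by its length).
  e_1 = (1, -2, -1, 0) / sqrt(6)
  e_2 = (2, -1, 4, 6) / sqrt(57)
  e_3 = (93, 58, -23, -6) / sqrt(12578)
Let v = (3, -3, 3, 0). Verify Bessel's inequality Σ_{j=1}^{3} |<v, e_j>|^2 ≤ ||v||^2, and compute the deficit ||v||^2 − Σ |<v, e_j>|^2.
Σ |<v, e_j>|^2 = 4581/331; ||v||^2 = 27; deficit = 4356/331

Write each e_j = u_j / sqrt(<u_j, u_j>) where u_j is the displayed integer vector. Then <v, e_j> = <v, u_j> / sqrt(<u_j, u_j>), so |<v, e_j>|^2 = <v, u_j>^2 / <u_j, u_j>.
Coefficients: <v, e_1> = 6/sqrt(6), <v, e_2> = 21/sqrt(57), <v, e_3> = 36/sqrt(12578).
Square and sum: Σ |<v, e_j>|^2 = 4581/331.
Compute ||v||^2 = v·v = 27.
Deficit = 27 − 4581/331 = 4356/331 ≥ 0, confirming Bessel's inequality. (The deficit equals ||v − Σ <v,e_j> e_j||^2, the squared distance from v to span{e_j}.)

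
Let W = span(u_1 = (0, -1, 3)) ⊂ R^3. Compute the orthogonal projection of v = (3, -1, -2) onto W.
proj_W(v) = (0, 1/2, -3/2)

Set up U = [u_1 | ... | u_1] ∈ R^(3×1). The projector onto W = col(U) is P = U (U^T U)^(-1) U^T.
Compute U^T U =
  [10],
and U^T v = (-5).
Solve U^T U · c = U^T v for the coefficients: c = (-1/2). The projection is proj_W(v) = U c.
Check: (v - proj_W(v)) · u_1 = 0  (should be 0).
Result: proj_W(v) = (0, 1/2, -3/2).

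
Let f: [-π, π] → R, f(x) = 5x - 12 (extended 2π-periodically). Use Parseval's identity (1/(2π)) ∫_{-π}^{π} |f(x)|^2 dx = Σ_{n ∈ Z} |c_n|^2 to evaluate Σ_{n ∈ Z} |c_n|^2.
Σ |c_n|^2 = 25π^2/3 + 144

Expand and integrate term by term over [-π, π]:
  ∫ (5x)^2 dx = 25·(2π^3/3); ∫ 2·5·(-12)·x dx = 0 (odd integrand); ∫ (-12)^2 dx = 144·2π.
So (1/(2π)) ∫_{-π}^{π} (5x - 12)^2 dx = 25π^2/3 + 144 = 25π^2/3 + 144.
Parseval ⇒ Σ |c_n|^2 = 25π^2/3 + 144.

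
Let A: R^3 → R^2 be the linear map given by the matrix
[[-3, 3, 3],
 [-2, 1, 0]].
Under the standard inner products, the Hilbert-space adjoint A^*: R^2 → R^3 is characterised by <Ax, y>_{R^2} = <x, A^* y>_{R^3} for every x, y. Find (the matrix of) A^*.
A^* = A^T =
[[-3, -2],
 [3, 1],
 [3, 0]]

For real matrices with standard dot products, the defining identity <Ax, y> = <x, A^* y> gives (Ax)^T y = x^T (A^*) y, i.e. x^T A^T y = x^T (A^*) y. Since this holds for all x, y, we must have A^* = A^T. Therefore
A^* =
[[-3, -2],
 [3, 1],
 [3, 0]].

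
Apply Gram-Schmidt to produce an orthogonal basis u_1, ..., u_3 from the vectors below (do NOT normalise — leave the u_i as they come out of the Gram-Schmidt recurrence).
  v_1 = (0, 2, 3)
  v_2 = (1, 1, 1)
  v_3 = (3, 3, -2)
Orthogonal basis:
  u_1 = (0, 2, 3)
  u_2 = (1, 3/13, -2/13)
  u_3 = (-5/7, 15/7, -10/7)

Apply the Gram-Schmidt recurrence
  u_1 = v_1
  u_i = v_i − Σ_{j<i} ((v_i · u_j) / (u_j · u_j)) · u_j.

Step by step this gives:
  u_1 = (0, 2, 3)
  u_2 = (1, 3/13, -2/13)
  u_3 = (-5/7, 15/7, -10/7)

Orthogonality check:
  u_2 · u_1 = 0 (should be 0)
  u_3 · u_1 = 0 (should be 0)
  u_3 · u_2 = 0 (should be 0)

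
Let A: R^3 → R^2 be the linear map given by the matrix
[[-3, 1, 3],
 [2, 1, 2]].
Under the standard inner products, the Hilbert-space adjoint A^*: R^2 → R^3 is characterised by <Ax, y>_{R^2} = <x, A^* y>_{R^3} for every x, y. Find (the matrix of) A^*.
A^* = A^T =
[[-3, 2],
 [1, 1],
 [3, 2]]

For real matrices with standard dot products, the defining identity <Ax, y> = <x, A^* y> gives (Ax)^T y = x^T (A^*) y, i.e. x^T A^T y = x^T (A^*) y. Since this holds for all x, y, we must have A^* = A^T. Therefore
A^* =
[[-3, 2],
 [1, 1],
 [3, 2]].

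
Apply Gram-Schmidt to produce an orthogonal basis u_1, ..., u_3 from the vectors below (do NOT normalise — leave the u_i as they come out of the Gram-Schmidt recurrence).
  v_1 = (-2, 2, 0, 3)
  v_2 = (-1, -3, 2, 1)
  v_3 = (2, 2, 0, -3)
Orthogonal basis:
  u_1 = (-2, 2, 0, 3)
  u_2 = (-19/17, -49/17, 2, 20/17)
  u_3 = (10/127, 106/127, 196/127, -64/127)

Apply the Gram-Schmidt recurrence
  u_1 = v_1
  u_i = v_i − Σ_{j<i} ((v_i · u_j) / (u_j · u_j)) · u_j.

Step by step this gives:
  u_1 = (-2, 2, 0, 3)
  u_2 = (-19/17, -49/17, 2, 20/17)
  u_3 = (10/127, 106/127, 196/127, -64/127)

Orthogonality check:
  u_2 · u_1 = 0 (should be 0)
  u_3 · u_1 = 0 (should be 0)
  u_3 · u_2 = 0 (should be 0)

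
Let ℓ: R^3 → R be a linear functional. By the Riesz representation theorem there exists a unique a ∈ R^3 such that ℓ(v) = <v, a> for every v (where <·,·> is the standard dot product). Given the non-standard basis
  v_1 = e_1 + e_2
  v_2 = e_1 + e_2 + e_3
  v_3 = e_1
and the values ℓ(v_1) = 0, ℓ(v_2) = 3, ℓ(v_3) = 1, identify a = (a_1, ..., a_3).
a = (1, -1, 3)

Write a = (a_1, ..., a_3) in the standard basis. For each basis vector v_i, ℓ(v_i) = <v_i, a> is a linear equation in the a_j's. Collect the n equations into a matrix system V a = ℓ, where row i of V is v_i (expressed in the standard basis). Since V is invertible (lower-triangular with 1s on the diagonal, up to permutation), solve by back-substitution:
  V =
[[1, 1, 0],
 [1, 1, 1],
 [1, 0, 0]]
  V a = (0, 3, 1)
Solving gives a = (1, -1, 3).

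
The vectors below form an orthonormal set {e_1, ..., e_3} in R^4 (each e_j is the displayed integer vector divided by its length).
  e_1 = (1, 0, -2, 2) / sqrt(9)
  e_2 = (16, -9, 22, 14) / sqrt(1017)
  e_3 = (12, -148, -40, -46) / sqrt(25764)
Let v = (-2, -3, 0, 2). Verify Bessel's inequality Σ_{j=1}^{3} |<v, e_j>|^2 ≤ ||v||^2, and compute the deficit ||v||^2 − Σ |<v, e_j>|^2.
Σ |<v, e_j>|^2 = 293/57; ||v||^2 = 17; deficit = 676/57

Write each e_j = u_j / sqrt(<u_j, u_j>) where u_j is the displayed integer vector. Then <v, e_j> = <v, u_j> / sqrt(<u_j, u_j>), so |<v, e_j>|^2 = <v, u_j>^2 / <u_j, u_j>.
Coefficients: <v, e_1> = 2/sqrt(9), <v, e_2> = 23/sqrt(1017), <v, e_3> = 328/sqrt(25764).
Square and sum: Σ |<v, e_j>|^2 = 293/57.
Compute ||v||^2 = v·v = 17.
Deficit = 17 − 293/57 = 676/57 ≥ 0, confirming Bessel's inequality. (The deficit equals ||v − Σ <v,e_j> e_j||^2, the squared distance from v to span{e_j}.)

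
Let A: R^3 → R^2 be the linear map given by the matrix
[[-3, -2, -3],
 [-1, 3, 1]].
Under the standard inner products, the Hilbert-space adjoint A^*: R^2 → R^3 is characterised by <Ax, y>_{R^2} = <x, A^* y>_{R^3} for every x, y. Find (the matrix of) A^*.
A^* = A^T =
[[-3, -1],
 [-2, 3],
 [-3, 1]]

For real matrices with standard dot products, the defining identity <Ax, y> = <x, A^* y> gives (Ax)^T y = x^T (A^*) y, i.e. x^T A^T y = x^T (A^*) y. Since this holds for all x, y, we must have A^* = A^T. Therefore
A^* =
[[-3, -1],
 [-2, 3],
 [-3, 1]].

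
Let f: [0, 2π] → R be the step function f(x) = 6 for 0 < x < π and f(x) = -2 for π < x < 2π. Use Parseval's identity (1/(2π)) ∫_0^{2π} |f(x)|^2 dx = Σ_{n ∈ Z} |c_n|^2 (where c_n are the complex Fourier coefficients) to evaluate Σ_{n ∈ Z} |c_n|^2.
Σ |c_n|^2 = 20

Parseval equates the L^2 energy of f (normalised by 1/(2π)) with the ℓ^2 sum of its Fourier coefficients: (1/(2π)) ∫_0^{2π} |f|^2 = Σ |c_n|^2.
Compute the left side: (1/(2π)) [∫_0^π 6^2 dx + ∫_π^{2π} (-2)^2 dx] = (1/(2π)) · (36π + 4π) = (36 + 4)/2 = 20.
So Σ_{n ∈ Z} |c_n|^2 = 20.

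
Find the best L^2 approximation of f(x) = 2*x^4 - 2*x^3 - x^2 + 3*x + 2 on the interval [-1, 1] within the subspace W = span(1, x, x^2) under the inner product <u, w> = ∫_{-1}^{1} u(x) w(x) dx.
g(x) = 5*x^2/7 + 9*x/5 + 64/35

The best approximation g ∈ W is the orthogonal projection of f onto W. Writing g = a_0 + a_1 x + a_2 x^2, the coefficients solve the normal equations G · a = b where
  G_{ij} = <φ_i, φ_j> and b_i = <f, φ_i>, with φ_0 = 1, φ_1 = x, φ_2 = x^2.
G =
  [2, 0, 2/3]
  [0, 2/3, 0]
  [2/3, 0, 2/5],
b = (62/15, 6/5, 158/105).
Solving gives a_0 = 64/35, a_1 = 9/5, a_2 = 5/7, so
  g(x) = 5*x^2/7 + 9*x/5 + 64/35.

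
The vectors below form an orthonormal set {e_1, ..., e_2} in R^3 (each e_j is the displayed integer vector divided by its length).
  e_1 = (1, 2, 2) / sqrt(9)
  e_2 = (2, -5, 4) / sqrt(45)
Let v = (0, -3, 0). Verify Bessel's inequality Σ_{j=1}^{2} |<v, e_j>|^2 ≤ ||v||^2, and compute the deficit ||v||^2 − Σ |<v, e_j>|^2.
Σ |<v, e_j>|^2 = 9; ||v||^2 = 9; deficit = 0

Write each e_j = u_j / sqrt(<u_j, u_j>) where u_j is the displayed integer vector. Then <v, e_j> = <v, u_j> / sqrt(<u_j, u_j>), so |<v, e_j>|^2 = <v, u_j>^2 / <u_j, u_j>.
Coefficients: <v, e_1> = -6/sqrt(9), <v, e_2> = 15/sqrt(45).
Square and sum: Σ |<v, e_j>|^2 = 9.
Compute ||v||^2 = v·v = 9.
Deficit = 9 − 9 = 0 ≥ 0, confirming Bessel's inequality. (The deficit equals ||v − Σ <v,e_j> e_j||^2, the squared distance from v to span{e_j}.)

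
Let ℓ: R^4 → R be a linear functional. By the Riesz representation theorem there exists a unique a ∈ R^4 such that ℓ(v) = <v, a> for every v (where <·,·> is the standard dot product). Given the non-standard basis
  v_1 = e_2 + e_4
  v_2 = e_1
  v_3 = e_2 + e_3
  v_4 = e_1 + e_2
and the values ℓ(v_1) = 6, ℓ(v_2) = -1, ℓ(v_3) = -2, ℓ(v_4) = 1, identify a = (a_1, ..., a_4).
a = (-1, 2, -4, 4)

Write a = (a_1, ..., a_4) in the standard basis. For each basis vector v_i, ℓ(v_i) = <v_i, a> is a linear equation in the a_j's. Collect the n equations into a matrix system V a = ℓ, where row i of V is v_i (expressed in the standard basis). Since V is invertible (lower-triangular with 1s on the diagonal, up to permutation), solve by back-substitution:
  V =
[[0, 1, 0, 1],
 [1, 0, 0, 0],
 [0, 1, 1, 0],
 [1, 1, 0, 0]]
  V a = (6, -1, -2, 1)
Solving gives a = (-1, 2, -4, 4).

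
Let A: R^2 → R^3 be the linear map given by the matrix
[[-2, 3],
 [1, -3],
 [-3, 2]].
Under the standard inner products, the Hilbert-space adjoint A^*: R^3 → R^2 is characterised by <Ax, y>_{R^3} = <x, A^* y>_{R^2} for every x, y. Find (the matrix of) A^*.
A^* = A^T =
[[-2, 1, -3],
 [3, -3, 2]]

For real matrices with standard dot products, the defining identity <Ax, y> = <x, A^* y> gives (Ax)^T y = x^T (A^*) y, i.e. x^T A^T y = x^T (A^*) y. Since this holds for all x, y, we must have A^* = A^T. Therefore
A^* =
[[-2, 1, -3],
 [3, -3, 2]].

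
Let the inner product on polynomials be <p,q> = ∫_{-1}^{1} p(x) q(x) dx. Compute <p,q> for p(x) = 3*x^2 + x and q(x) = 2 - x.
<p,q> = 10/3

Expand the product: p(x)·q(x) = -3*x^3 + 5*x^2 + 2*x.
∫_{-1}^{1} of each monomial x^k gives [2/(k+1) if k even, 0 if k odd]. Integrating term-by-term (or equivalently evaluating the antiderivative F(x) = -3*x^4/4 + 5*x^3/3 + x^2 at the endpoints):
  F(1) − F(−1) = 23/12 − (-17/12) = 10/3.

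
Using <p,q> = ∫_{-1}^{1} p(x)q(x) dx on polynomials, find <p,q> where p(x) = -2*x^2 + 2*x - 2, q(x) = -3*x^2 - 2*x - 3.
<p,q> = 296/15

Expand the product: p(x)·q(x) = 6*x^4 - 2*x^3 + 8*x^2 - 2*x + 6.
∫_{-1}^{1} of each monomial x^k gives [2/(k+1) if k even, 0 if k odd]. Integrating term-by-term (or equivalently evaluating the antiderivative F(x) = 6*x^5/5 - x^4/2 + 8*x^3/3 - x^2 + 6*x at the endpoints):
  F(1) − F(−1) = 251/30 − (-341/30) = 296/15.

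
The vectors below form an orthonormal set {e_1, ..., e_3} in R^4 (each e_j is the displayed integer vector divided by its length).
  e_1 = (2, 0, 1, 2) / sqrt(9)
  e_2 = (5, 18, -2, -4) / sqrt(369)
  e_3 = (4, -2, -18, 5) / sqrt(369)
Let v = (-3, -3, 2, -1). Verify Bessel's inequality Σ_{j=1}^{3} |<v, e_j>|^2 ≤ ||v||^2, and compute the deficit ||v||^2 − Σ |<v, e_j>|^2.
Σ |<v, e_j>|^2 = 206/9; ||v||^2 = 23; deficit = 1/9

Write each e_j = u_j / sqrt(<u_j, u_j>) where u_j is the displayed integer vector. Then <v, e_j> = <v, u_j> / sqrt(<u_j, u_j>), so |<v, e_j>|^2 = <v, u_j>^2 / <u_j, u_j>.
Coefficients: <v, e_1> = -6/sqrt(9), <v, e_2> = -69/sqrt(369), <v, e_3> = -47/sqrt(369).
Square and sum: Σ |<v, e_j>|^2 = 206/9.
Compute ||v||^2 = v·v = 23.
Deficit = 23 − 206/9 = 1/9 ≥ 0, confirming Bessel's inequality. (The deficit equals ||v − Σ <v,e_j> e_j||^2, the squared distance from v to span{e_j}.)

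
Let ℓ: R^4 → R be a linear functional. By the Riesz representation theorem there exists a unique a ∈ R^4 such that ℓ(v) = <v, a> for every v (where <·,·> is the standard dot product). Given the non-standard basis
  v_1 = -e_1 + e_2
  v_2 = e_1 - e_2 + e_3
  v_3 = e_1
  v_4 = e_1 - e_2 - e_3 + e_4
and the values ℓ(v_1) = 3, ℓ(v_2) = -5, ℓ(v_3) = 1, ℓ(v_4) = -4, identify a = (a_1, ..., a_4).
a = (1, 4, -2, -3)

Write a = (a_1, ..., a_4) in the standard basis. For each basis vector v_i, ℓ(v_i) = <v_i, a> is a linear equation in the a_j's. Collect the n equations into a matrix system V a = ℓ, where row i of V is v_i (expressed in the standard basis). Since V is invertible (lower-triangular with 1s on the diagonal, up to permutation), solve by back-substitution:
  V =
[[-1, 1, 0, 0],
 [1, -1, 1, 0],
 [1, 0, 0, 0],
 [1, -1, -1, 1]]
  V a = (3, -5, 1, -4)
Solving gives a = (1, 4, -2, -3).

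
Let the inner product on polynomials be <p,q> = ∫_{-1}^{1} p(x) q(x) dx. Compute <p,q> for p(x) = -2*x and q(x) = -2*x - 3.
<p,q> = 8/3

Expand the product: p(x)·q(x) = 4*x^2 + 6*x.
∫_{-1}^{1} of each monomial x^k gives [2/(k+1) if k even, 0 if k odd]. Integrating term-by-term (or equivalently evaluating the antiderivative F(x) = 4*x^3/3 + 3*x^2 at the endpoints):
  F(1) − F(−1) = 13/3 − (5/3) = 8/3.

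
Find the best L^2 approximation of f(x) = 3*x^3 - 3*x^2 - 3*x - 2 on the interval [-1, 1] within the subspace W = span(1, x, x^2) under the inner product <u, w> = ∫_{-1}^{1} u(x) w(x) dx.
g(x) = -3*x^2 - 6*x/5 - 2

The best approximation g ∈ W is the orthogonal projection of f onto W. Writing g = a_0 + a_1 x + a_2 x^2, the coefficients solve the normal equations G · a = b where
  G_{ij} = <φ_i, φ_j> and b_i = <f, φ_i>, with φ_0 = 1, φ_1 = x, φ_2 = x^2.
G =
  [2, 0, 2/3]
  [0, 2/3, 0]
  [2/3, 0, 2/5],
b = (-6, -4/5, -38/15).
Solving gives a_0 = -2, a_1 = -6/5, a_2 = -3, so
  g(x) = -3*x^2 - 6*x/5 - 2.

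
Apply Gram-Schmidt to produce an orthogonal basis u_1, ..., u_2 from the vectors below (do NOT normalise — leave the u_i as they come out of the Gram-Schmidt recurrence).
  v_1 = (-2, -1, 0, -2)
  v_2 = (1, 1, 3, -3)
Orthogonal basis:
  u_1 = (-2, -1, 0, -2)
  u_2 = (5/3, 4/3, 3, -7/3)

Apply the Gram-Schmidt recurrence
  u_1 = v_1
  u_i = v_i − Σ_{j<i} ((v_i · u_j) / (u_j · u_j)) · u_j.

Step by step this gives:
  u_1 = (-2, -1, 0, -2)
  u_2 = (5/3, 4/3, 3, -7/3)

Orthogonality check:
  u_2 · u_1 = 0 (should be 0)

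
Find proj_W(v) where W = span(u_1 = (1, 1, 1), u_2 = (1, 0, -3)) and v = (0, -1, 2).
proj_W(v) = (-9/13, -1/13, 23/13)

Set up U = [u_1 | ... | u_2] ∈ R^(3×2). The projector onto W = col(U) is P = U (U^T U)^(-1) U^T.
Compute U^T U =
  [3, -2]
  [-2, 10],
and U^T v = (1, -6).
Solve U^T U · c = U^T v for the coefficients: c = (-1/13, -8/13). The projection is proj_W(v) = U c.
Check: (v - proj_W(v)) · u_1 = 0  (should be 0).
Check: (v - proj_W(v)) · u_2 = 0  (should be 0).
Result: proj_W(v) = (-9/13, -1/13, 23/13).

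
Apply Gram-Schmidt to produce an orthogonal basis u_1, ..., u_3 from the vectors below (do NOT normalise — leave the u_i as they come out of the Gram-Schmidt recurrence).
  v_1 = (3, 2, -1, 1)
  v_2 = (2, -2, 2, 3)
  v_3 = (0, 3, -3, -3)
Orthogonal basis:
  u_1 = (3, 2, -1, 1)
  u_2 = (7/5, -12/5, 11/5, 14/5)
  u_3 = (11/34, -7/17, -7/34, -6/17)

Apply the Gram-Schmidt recurrence
  u_1 = v_1
  u_i = v_i − Σ_{j<i} ((v_i · u_j) / (u_j · u_j)) · u_j.

Step by step this gives:
  u_1 = (3, 2, -1, 1)
  u_2 = (7/5, -12/5, 11/5, 14/5)
  u_3 = (11/34, -7/17, -7/34, -6/17)

Orthogonality check:
  u_2 · u_1 = 0 (should be 0)
  u_3 · u_1 = 0 (should be 0)
  u_3 · u_2 = 0 (should be 0)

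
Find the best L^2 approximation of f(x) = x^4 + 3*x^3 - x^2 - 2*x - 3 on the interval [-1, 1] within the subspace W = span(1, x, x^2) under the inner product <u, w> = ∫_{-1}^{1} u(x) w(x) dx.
g(x) = -x^2/7 - x/5 - 108/35

The best approximation g ∈ W is the orthogonal projection of f onto W. Writing g = a_0 + a_1 x + a_2 x^2, the coefficients solve the normal equations G · a = b where
  G_{ij} = <φ_i, φ_j> and b_i = <f, φ_i>, with φ_0 = 1, φ_1 = x, φ_2 = x^2.
G =
  [2, 0, 2/3]
  [0, 2/3, 0]
  [2/3, 0, 2/5],
b = (-94/15, -2/15, -74/35).
Solving gives a_0 = -108/35, a_1 = -1/5, a_2 = -1/7, so
  g(x) = -x^2/7 - x/5 - 108/35.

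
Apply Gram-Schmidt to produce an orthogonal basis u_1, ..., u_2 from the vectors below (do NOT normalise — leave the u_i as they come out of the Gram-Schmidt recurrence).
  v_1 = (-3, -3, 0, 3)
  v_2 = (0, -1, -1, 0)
Orthogonal basis:
  u_1 = (-3, -3, 0, 3)
  u_2 = (1/3, -2/3, -1, -1/3)

Apply the Gram-Schmidt recurrence
  u_1 = v_1
  u_i = v_i − Σ_{j<i} ((v_i · u_j) / (u_j · u_j)) · u_j.

Step by step this gives:
  u_1 = (-3, -3, 0, 3)
  u_2 = (1/3, -2/3, -1, -1/3)

Orthogonality check:
  u_2 · u_1 = 0 (should be 0)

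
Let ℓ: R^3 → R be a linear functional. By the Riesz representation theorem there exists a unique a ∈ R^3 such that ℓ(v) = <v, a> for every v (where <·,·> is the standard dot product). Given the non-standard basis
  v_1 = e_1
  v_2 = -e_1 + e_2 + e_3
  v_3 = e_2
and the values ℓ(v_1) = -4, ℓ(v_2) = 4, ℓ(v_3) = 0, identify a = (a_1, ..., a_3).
a = (-4, 0, 0)

Write a = (a_1, ..., a_3) in the standard basis. For each basis vector v_i, ℓ(v_i) = <v_i, a> is a linear equation in the a_j's. Collect the n equations into a matrix system V a = ℓ, where row i of V is v_i (expressed in the standard basis). Since V is invertible (lower-triangular with 1s on the diagonal, up to permutation), solve by back-substitution:
  V =
[[1, 0, 0],
 [-1, 1, 1],
 [0, 1, 0]]
  V a = (-4, 4, 0)
Solving gives a = (-4, 0, 0).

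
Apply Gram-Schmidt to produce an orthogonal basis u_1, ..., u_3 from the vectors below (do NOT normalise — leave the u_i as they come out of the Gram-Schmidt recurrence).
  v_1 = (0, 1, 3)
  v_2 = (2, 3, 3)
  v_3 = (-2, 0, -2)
Orthogonal basis:
  u_1 = (0, 1, 3)
  u_2 = (2, 9/5, -3/5)
  u_3 = (-24/19, 24/19, -8/19)

Apply the Gram-Schmidt recurrence
  u_1 = v_1
  u_i = v_i − Σ_{j<i} ((v_i · u_j) / (u_j · u_j)) · u_j.

Step by step this gives:
  u_1 = (0, 1, 3)
  u_2 = (2, 9/5, -3/5)
  u_3 = (-24/19, 24/19, -8/19)

Orthogonality check:
  u_2 · u_1 = 0 (should be 0)
  u_3 · u_1 = 0 (should be 0)
  u_3 · u_2 = 0 (should be 0)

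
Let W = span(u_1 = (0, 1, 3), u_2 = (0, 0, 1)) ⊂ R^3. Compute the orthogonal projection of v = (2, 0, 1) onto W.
proj_W(v) = (0, 0, 1)

Set up U = [u_1 | ... | u_2] ∈ R^(3×2). The projector onto W = col(U) is P = U (U^T U)^(-1) U^T.
Compute U^T U =
  [10, 3]
  [3, 1],
and U^T v = (3, 1).
Solve U^T U · c = U^T v for the coefficients: c = (0, 1). The projection is proj_W(v) = U c.
Check: (v - proj_W(v)) · u_1 = 0  (should be 0).
Check: (v - proj_W(v)) · u_2 = 0  (should be 0).
Result: proj_W(v) = (0, 0, 1).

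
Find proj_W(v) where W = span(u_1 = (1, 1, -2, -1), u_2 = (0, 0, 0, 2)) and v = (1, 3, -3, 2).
proj_W(v) = (5/3, 5/3, -10/3, 2)

Set up U = [u_1 | ... | u_2] ∈ R^(4×2). The projector onto W = col(U) is P = U (U^T U)^(-1) U^T.
Compute U^T U =
  [7, -2]
  [-2, 4],
and U^T v = (8, 4).
Solve U^T U · c = U^T v for the coefficients: c = (5/3, 11/6). The projection is proj_W(v) = U c.
Check: (v - proj_W(v)) · u_1 = 0  (should be 0).
Check: (v - proj_W(v)) · u_2 = 0  (should be 0).
Result: proj_W(v) = (5/3, 5/3, -10/3, 2).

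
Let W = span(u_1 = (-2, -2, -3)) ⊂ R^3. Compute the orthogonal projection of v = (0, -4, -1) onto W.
proj_W(v) = (-22/17, -22/17, -33/17)

Set up U = [u_1 | ... | u_1] ∈ R^(3×1). The projector onto W = col(U) is P = U (U^T U)^(-1) U^T.
Compute U^T U =
  [17],
and U^T v = (11).
Solve U^T U · c = U^T v for the coefficients: c = (11/17). The projection is proj_W(v) = U c.
Check: (v - proj_W(v)) · u_1 = 0  (should be 0).
Result: proj_W(v) = (-22/17, -22/17, -33/17).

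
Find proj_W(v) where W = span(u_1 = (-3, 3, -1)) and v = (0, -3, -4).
proj_W(v) = (15/19, -15/19, 5/19)

Set up U = [u_1 | ... | u_1] ∈ R^(3×1). The projector onto W = col(U) is P = U (U^T U)^(-1) U^T.
Compute U^T U =
  [19],
and U^T v = (-5).
Solve U^T U · c = U^T v for the coefficients: c = (-5/19). The projection is proj_W(v) = U c.
Check: (v - proj_W(v)) · u_1 = 0  (should be 0).
Result: proj_W(v) = (15/19, -15/19, 5/19).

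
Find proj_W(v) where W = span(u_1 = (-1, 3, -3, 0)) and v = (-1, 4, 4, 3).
proj_W(v) = (-1/19, 3/19, -3/19, 0)

Set up U = [u_1 | ... | u_1] ∈ R^(4×1). The projector onto W = col(U) is P = U (U^T U)^(-1) U^T.
Compute U^T U =
  [19],
and U^T v = (1).
Solve U^T U · c = U^T v for the coefficients: c = (1/19). The projection is proj_W(v) = U c.
Check: (v - proj_W(v)) · u_1 = 0  (should be 0).
Result: proj_W(v) = (-1/19, 3/19, -3/19, 0).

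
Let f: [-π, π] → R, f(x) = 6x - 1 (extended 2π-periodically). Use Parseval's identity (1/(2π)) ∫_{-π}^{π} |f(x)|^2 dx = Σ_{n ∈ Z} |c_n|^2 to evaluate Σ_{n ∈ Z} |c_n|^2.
Σ |c_n|^2 = 12π^2 + 1

Expand and integrate term by term over [-π, π]:
  ∫ (6x)^2 dx = 36·(2π^3/3); ∫ 2·6·(-1)·x dx = 0 (odd integrand); ∫ (-1)^2 dx = 1·2π.
So (1/(2π)) ∫_{-π}^{π} (6x - 1)^2 dx = 36π^2/3 + 1 = 12π^2 + 1.
Parseval ⇒ Σ |c_n|^2 = 12π^2 + 1.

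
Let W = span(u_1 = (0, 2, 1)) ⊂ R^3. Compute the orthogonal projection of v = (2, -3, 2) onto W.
proj_W(v) = (0, -8/5, -4/5)

Set up U = [u_1 | ... | u_1] ∈ R^(3×1). The projector onto W = col(U) is P = U (U^T U)^(-1) U^T.
Compute U^T U =
  [5],
and U^T v = (-4).
Solve U^T U · c = U^T v for the coefficients: c = (-4/5). The projection is proj_W(v) = U c.
Check: (v - proj_W(v)) · u_1 = 0  (should be 0).
Result: proj_W(v) = (0, -8/5, -4/5).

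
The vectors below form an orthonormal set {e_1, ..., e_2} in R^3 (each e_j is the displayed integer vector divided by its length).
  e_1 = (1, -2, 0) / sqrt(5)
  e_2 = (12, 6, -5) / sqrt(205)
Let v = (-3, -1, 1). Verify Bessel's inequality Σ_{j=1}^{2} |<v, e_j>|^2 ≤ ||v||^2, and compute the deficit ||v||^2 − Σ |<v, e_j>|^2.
Σ |<v, e_j>|^2 = 450/41; ||v||^2 = 11; deficit = 1/41

Write each e_j = u_j / sqrt(<u_j, u_j>) where u_j is the displayed integer vector. Then <v, e_j> = <v, u_j> / sqrt(<u_j, u_j>), so |<v, e_j>|^2 = <v, u_j>^2 / <u_j, u_j>.
Coefficients: <v, e_1> = -1/sqrt(5), <v, e_2> = -47/sqrt(205).
Square and sum: Σ |<v, e_j>|^2 = 450/41.
Compute ||v||^2 = v·v = 11.
Deficit = 11 − 450/41 = 1/41 ≥ 0, confirming Bessel's inequality. (The deficit equals ||v − Σ <v,e_j> e_j||^2, the squared distance from v to span{e_j}.)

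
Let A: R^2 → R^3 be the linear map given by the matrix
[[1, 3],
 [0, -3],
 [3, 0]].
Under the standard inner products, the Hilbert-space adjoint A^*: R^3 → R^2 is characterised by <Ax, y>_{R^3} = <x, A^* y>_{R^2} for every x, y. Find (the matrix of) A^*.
A^* = A^T =
[[1, 0, 3],
 [3, -3, 0]]

For real matrices with standard dot products, the defining identity <Ax, y> = <x, A^* y> gives (Ax)^T y = x^T (A^*) y, i.e. x^T A^T y = x^T (A^*) y. Since this holds for all x, y, we must have A^* = A^T. Therefore
A^* =
[[1, 0, 3],
 [3, -3, 0]].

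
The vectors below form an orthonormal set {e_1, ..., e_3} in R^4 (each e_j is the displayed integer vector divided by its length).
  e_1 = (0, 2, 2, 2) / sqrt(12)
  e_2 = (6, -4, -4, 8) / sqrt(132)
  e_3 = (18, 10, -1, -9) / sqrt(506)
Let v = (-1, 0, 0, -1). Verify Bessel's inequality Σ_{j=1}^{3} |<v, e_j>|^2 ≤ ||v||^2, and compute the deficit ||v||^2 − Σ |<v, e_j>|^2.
Σ |<v, e_j>|^2 = 91/46; ||v||^2 = 2; deficit = 1/46

Write each e_j = u_j / sqrt(<u_j, u_j>) where u_j is the displayed integer vector. Then <v, e_j> = <v, u_j> / sqrt(<u_j, u_j>), so |<v, e_j>|^2 = <v, u_j>^2 / <u_j, u_j>.
Coefficients: <v, e_1> = -2/sqrt(12), <v, e_2> = -14/sqrt(132), <v, e_3> = -9/sqrt(506).
Square and sum: Σ |<v, e_j>|^2 = 91/46.
Compute ||v||^2 = v·v = 2.
Deficit = 2 − 91/46 = 1/46 ≥ 0, confirming Bessel's inequality. (The deficit equals ||v − Σ <v,e_j> e_j||^2, the squared distance from v to span{e_j}.)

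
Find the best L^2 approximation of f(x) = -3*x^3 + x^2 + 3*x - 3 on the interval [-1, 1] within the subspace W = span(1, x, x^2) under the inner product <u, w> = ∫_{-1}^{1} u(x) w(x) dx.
g(x) = x^2 + 6*x/5 - 3

The best approximation g ∈ W is the orthogonal projection of f onto W. Writing g = a_0 + a_1 x + a_2 x^2, the coefficients solve the normal equations G · a = b where
  G_{ij} = <φ_i, φ_j> and b_i = <f, φ_i>, with φ_0 = 1, φ_1 = x, φ_2 = x^2.
G =
  [2, 0, 2/3]
  [0, 2/3, 0]
  [2/3, 0, 2/5],
b = (-16/3, 4/5, -8/5).
Solving gives a_0 = -3, a_1 = 6/5, a_2 = 1, so
  g(x) = x^2 + 6*x/5 - 3.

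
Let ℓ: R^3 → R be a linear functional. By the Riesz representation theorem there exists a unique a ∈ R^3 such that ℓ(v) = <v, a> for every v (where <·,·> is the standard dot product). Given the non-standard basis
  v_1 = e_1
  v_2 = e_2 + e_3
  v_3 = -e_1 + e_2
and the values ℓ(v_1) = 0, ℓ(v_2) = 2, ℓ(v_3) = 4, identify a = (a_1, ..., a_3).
a = (0, 4, -2)

Write a = (a_1, ..., a_3) in the standard basis. For each basis vector v_i, ℓ(v_i) = <v_i, a> is a linear equation in the a_j's. Collect the n equations into a matrix system V a = ℓ, where row i of V is v_i (expressed in the standard basis). Since V is invertible (lower-triangular with 1s on the diagonal, up to permutation), solve by back-substitution:
  V =
[[1, 0, 0],
 [0, 1, 1],
 [-1, 1, 0]]
  V a = (0, 2, 4)
Solving gives a = (0, 4, -2).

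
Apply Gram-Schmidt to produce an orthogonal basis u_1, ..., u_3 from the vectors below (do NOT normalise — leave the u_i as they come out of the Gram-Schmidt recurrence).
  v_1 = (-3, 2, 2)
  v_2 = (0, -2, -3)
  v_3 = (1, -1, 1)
Orthogonal basis:
  u_1 = (-3, 2, 2)
  u_2 = (-30/17, -14/17, -31/17)
  u_3 = (-26/121, -117/121, 78/121)

Apply the Gram-Schmidt recurrence
  u_1 = v_1
  u_i = v_i − Σ_{j<i} ((v_i · u_j) / (u_j · u_j)) · u_j.

Step by step this gives:
  u_1 = (-3, 2, 2)
  u_2 = (-30/17, -14/17, -31/17)
  u_3 = (-26/121, -117/121, 78/121)

Orthogonality check:
  u_2 · u_1 = 0 (should be 0)
  u_3 · u_1 = 0 (should be 0)
  u_3 · u_2 = 0 (should be 0)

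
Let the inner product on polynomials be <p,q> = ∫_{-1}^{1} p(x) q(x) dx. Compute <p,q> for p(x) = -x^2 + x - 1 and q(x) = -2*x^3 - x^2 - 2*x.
<p,q> = -16/15

Expand the product: p(x)·q(x) = 2*x^5 - x^4 + 3*x^3 - x^2 + 2*x.
∫_{-1}^{1} of each monomial x^k gives [2/(k+1) if k even, 0 if k odd]. Integrating term-by-term (or equivalently evaluating the antiderivative F(x) = x^6/3 - x^5/5 + 3*x^4/4 - x^3/3 + x^2 at the endpoints):
  F(1) − F(−1) = 31/20 − (157/60) = -16/15.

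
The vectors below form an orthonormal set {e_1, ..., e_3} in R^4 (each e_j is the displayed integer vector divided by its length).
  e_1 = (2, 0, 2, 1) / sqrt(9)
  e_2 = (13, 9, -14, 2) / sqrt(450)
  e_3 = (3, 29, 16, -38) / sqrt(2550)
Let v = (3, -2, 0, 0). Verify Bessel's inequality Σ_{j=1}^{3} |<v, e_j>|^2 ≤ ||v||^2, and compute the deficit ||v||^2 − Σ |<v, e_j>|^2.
Σ |<v, e_j>|^2 = 302/51; ||v||^2 = 13; deficit = 361/51

Write each e_j = u_j / sqrt(<u_j, u_j>) where u_j is the displayed integer vector. Then <v, e_j> = <v, u_j> / sqrt(<u_j, u_j>), so |<v, e_j>|^2 = <v, u_j>^2 / <u_j, u_j>.
Coefficients: <v, e_1> = 6/sqrt(9), <v, e_2> = 21/sqrt(450), <v, e_3> = -49/sqrt(2550).
Square and sum: Σ |<v, e_j>|^2 = 302/51.
Compute ||v||^2 = v·v = 13.
Deficit = 13 − 302/51 = 361/51 ≥ 0, confirming Bessel's inequality. (The deficit equals ||v − Σ <v,e_j> e_j||^2, the squared distance from v to span{e_j}.)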